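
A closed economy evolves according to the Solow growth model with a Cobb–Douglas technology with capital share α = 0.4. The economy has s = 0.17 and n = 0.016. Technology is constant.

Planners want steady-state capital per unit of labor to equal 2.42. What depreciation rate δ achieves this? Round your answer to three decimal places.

Steady state requires s·f(k) = (n + δ)·k, i.e. s·k^α = (n + δ)·k.
So s / (n + δ) = (k*)^(1−α) = 2.42^0.6 = 1.6994.
Therefore n + δ = s / 1.6994 = 0.17 / 1.6994 = 0.1000, so δ = 0.1000 − 0.016 = 0.0840.

δ ≈ 0.084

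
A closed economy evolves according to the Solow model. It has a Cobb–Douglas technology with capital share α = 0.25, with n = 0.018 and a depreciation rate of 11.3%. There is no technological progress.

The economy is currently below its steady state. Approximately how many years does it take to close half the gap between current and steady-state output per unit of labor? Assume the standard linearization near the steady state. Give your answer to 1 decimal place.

half-life ≈ 7.1 years

Near the steady state the convergence rate is λ = (1 − α)(n + δ).
λ = (1 − 0.25) × 0.131 = 0.75 × 0.131 = 0.09825
Half-life = ln 2 / λ = 0.6931 / 0.09825 ≈ 7.05 years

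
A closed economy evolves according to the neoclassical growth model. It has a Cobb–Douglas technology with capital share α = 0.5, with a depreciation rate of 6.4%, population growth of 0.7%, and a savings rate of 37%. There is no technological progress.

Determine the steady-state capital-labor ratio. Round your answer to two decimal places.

k* = 27.16

Steady state requires s·f(k) = (n + δ)·k, i.e. s·k^α = (n + δ)·k.
Rearranging, k^(1−α) = s / (n + δ).
k^0.5 = 0.37 / (0.007 + 0.064) = 0.37 / 0.071 = 5.2113
k* = 5.2113^(1/0.5) ≈ 27.1576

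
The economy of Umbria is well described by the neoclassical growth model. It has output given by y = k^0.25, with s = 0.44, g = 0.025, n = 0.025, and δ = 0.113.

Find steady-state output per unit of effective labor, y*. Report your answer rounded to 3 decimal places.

y* = 1.392

Steady state requires s·f(k) = (n + g + δ)·k, i.e. s·k^α = (n + g + δ)·k.
Dividing both sides by k: k^(1−α) = s / (n + g + δ).
k^0.75 = 0.44 / (0.025 + 0.025 + 0.113) = 0.44 / 0.163 = 2.6994
k* = 2.6994^(1/0.75) ≈ 3.7586
y* = (k*)^α = 3.7586^0.25 ≈ 1.3924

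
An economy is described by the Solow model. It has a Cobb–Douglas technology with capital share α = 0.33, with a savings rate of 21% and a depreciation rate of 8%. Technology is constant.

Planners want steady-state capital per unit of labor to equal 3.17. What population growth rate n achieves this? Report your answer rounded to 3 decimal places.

n ≈ 0.017

At the steady state, Δk = 0, so s·k^α = (n + δ)·k.
So s / (n + δ) = (k*)^(1−α) = 3.17^0.67 = 2.1663.
Therefore n + δ = s / 2.1663 = 0.21 / 2.1663 = 0.0969, so n = 0.0969 − 0.080 = 0.0169.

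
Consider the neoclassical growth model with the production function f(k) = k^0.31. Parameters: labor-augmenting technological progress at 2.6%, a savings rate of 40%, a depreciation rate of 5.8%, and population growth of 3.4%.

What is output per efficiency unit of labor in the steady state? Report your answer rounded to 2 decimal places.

y* ≈ 1.73

At the steady state, Δk = 0, so s·k^α = (n + g + δ)·k.
Dividing both sides by k: k^(1−α) = s / (n + g + δ).
k^0.69 = 0.40 / (0.034 + 0.026 + 0.058) = 0.40 / 0.118 = 3.3898
k* = 3.3898^(1/0.69) ≈ 5.8664
y* = (k*)^α = 5.8664^0.31 ≈ 1.7306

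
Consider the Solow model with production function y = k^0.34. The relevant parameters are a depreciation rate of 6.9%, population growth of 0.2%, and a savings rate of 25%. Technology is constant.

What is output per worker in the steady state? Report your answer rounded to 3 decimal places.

In steady state, investment equals break-even investment: s·k^α = (n + δ)·k.
Rearranging, k^(1−α) = s / (n + δ).
k^0.66 = 0.25 / (0.002 + 0.069) = 0.25 / 0.071 = 3.5211
k* = 3.5211^(1/0.66) ≈ 6.7344
y* = (k*)^α = 6.7344^0.34 ≈ 1.9126

y* = 1.913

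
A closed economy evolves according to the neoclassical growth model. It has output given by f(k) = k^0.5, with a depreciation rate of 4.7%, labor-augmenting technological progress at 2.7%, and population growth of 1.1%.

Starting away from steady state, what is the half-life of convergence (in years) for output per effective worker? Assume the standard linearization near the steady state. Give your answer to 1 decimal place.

about 16.3 years

Near the steady state the convergence rate is λ = (1 − α)(n + g + δ).
λ = (1 − 0.5) × 0.085 = 0.5 × 0.085 = 0.0425
Half-life = ln 2 / λ = 0.6931 / 0.0425 ≈ 16.31 years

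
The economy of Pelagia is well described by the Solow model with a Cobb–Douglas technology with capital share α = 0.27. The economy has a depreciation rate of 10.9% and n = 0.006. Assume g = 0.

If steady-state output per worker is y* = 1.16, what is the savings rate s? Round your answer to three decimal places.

At the steady state, Δk = 0, so s·k^α = (n + δ)·k.
Since y* = [s/(n + δ)]^(α/(1−α)), we have s/(n + δ) = (y*)^((1−α)/α) = 1.16^2.7037 = 1.4937.
Therefore s = 1.4937 × (n + δ) = 1.4937 × 0.115 = 0.1718.

s ≈ 0.172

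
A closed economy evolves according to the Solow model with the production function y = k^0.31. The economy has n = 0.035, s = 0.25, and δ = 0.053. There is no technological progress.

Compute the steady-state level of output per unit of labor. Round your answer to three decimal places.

y* = 1.599

Steady state requires s·f(k) = (n + δ)·k, i.e. s·k^α = (n + δ)·k.
Rearranging, k^(1−α) = s / (n + δ).
k^0.69 = 0.25 / (0.035 + 0.053) = 0.25 / 0.088 = 2.8409
k* = 2.8409^(1/0.69) ≈ 4.5413
y* = (k*)^α = 4.5413^0.31 ≈ 1.5985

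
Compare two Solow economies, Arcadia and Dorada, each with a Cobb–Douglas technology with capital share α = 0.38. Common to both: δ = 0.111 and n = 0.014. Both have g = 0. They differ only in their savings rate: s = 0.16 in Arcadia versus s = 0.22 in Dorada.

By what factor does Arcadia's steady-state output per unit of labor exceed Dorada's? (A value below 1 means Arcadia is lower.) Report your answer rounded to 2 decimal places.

y*_A / y*_D ≈ 0.82

Steady-state y* = [s/(n + δ)]^(α/(1−α)), so the ratio is [ (s_A/(n + δ)_A) / (s_D/(n + δ)_D) ]^0.6129.
s_A/(n + δ)_A = 0.16/0.125 = 1.2800; s_D/(n + δ)_D = 0.22/0.125 = 1.7600.
Ratio = (1.2800/1.7600)^0.6129 = 0.7273^0.6129 ≈ 0.8227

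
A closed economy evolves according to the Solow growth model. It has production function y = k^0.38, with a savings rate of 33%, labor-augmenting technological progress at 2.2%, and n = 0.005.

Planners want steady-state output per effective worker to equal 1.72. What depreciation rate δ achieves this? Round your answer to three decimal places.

Steady state requires s·f(k) = (n + g + δ)·k, i.e. s·k^α = (n + g + δ)·k.
Since y* = [s/(n + g + δ)]^(α/(1−α)), we have s/(n + g + δ) = (y*)^((1−α)/α) = 1.72^1.6316 = 2.4226.
Therefore n + g + δ = s / 2.4226 = 0.33 / 2.4226 = 0.1362, so δ = 0.1362 − 0.027 = 0.1092.

δ ≈ 0.109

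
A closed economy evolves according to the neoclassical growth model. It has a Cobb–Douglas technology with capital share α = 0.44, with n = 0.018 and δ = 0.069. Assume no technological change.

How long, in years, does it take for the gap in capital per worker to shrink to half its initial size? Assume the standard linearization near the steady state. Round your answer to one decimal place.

Near the steady state the convergence rate is λ = (1 − α)(n + δ).
λ = (1 − 0.44) × 0.087 = 0.56 × 0.087 = 0.04872
Half-life = ln 2 / λ = 0.6931 / 0.04872 ≈ 14.23 years

about 14.2 years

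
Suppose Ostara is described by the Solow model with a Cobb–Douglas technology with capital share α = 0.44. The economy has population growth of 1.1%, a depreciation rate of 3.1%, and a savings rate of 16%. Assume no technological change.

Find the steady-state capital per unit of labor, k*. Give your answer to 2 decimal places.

Steady state requires s·f(k) = (n + δ)·k, i.e. s·k^α = (n + δ)·k.
Rearranging, k^(1−α) = s / (n + δ).
k^0.56 = 0.16 / (0.011 + 0.031) = 0.16 / 0.042 = 3.8095
k* = 3.8095^(1/0.56) ≈ 10.8959

k* = 10.90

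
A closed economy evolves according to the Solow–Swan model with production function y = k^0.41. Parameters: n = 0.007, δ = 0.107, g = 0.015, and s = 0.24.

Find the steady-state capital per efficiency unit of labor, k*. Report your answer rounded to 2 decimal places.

k* = 2.86

Steady state requires s·f(k) = (n + g + δ)·k, i.e. s·k^α = (n + g + δ)·k.
Dividing both sides by k: k^(1−α) = s / (n + g + δ).
k^0.59 = 0.24 / (0.007 + 0.015 + 0.107) = 0.24 / 0.129 = 1.8605
k* = 1.8605^(1/0.59) ≈ 2.8642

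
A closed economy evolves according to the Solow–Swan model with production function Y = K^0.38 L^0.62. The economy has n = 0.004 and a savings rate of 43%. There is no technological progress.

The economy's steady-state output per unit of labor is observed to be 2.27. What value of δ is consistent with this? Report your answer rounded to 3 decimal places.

δ ≈ 0.109

In steady state, investment equals break-even investment: s·k^α = (n + δ)·k.
Since y* = [s/(n + δ)]^(α/(1−α)), we have s/(n + δ) = (y*)^((1−α)/α) = 2.27^1.6316 = 3.8097.
Therefore n + δ = s / 3.8097 = 0.43 / 3.8097 = 0.1129, so δ = 0.1129 − 0.004 = 0.1089.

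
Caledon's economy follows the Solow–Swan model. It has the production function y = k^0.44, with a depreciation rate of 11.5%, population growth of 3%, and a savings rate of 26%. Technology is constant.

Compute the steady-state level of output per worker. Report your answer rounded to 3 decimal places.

At the steady state, Δk = 0, so s·k^α = (n + δ)·k.
Rearranging, k^(1−α) = s / (n + δ).
k^0.56 = 0.26 / (0.030 + 0.115) = 0.26 / 0.145 = 1.7931
k* = 1.7931^(1/0.56) ≈ 2.8370
y* = (k*)^α = 2.8370^0.44 ≈ 1.5822

y* ≈ 1.582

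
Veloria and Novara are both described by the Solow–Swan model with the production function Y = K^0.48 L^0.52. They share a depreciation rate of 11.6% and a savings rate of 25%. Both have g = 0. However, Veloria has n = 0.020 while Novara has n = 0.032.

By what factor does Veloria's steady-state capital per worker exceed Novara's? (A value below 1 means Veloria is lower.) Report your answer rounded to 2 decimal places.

Steady-state k* = [s/(n + δ)]^(1/(1−α)), so the ratio is [ (s_V/(n + δ)_V) / (s_N/(n + δ)_N) ]^1.9231.
s_V/(n + δ)_V = 0.25/0.136 = 1.8382; s_N/(n + δ)_N = 0.25/0.148 = 1.6892.
Ratio = (1.8382/1.6892)^1.9231 = 1.0882^1.9231 ≈ 1.1765

ratio ≈ 1.18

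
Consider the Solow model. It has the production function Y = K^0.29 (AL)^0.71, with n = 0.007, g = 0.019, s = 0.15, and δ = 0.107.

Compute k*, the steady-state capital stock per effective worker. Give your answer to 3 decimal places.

k* = 1.185

In steady state, investment equals break-even investment: s·k^α = (n + g + δ)·k.
Rearranging, k^(1−α) = s / (n + g + δ).
k^0.71 = 0.15 / (0.007 + 0.019 + 0.107) = 0.15 / 0.133 = 1.1278
k* = 1.1278^(1/0.71) ≈ 1.1846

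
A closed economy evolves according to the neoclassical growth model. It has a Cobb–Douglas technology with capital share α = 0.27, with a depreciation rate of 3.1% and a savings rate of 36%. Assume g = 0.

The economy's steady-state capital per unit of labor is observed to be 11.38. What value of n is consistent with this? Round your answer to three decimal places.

Steady state requires s·f(k) = (n + δ)·k, i.e. s·k^α = (n + δ)·k.
So s / (n + δ) = (k*)^(1−α) = 11.38^0.73 = 5.9018.
Therefore n + δ = s / 5.9018 = 0.36 / 5.9018 = 0.0610, so n = 0.0610 − 0.031 = 0.0300.

n ≈ 0.030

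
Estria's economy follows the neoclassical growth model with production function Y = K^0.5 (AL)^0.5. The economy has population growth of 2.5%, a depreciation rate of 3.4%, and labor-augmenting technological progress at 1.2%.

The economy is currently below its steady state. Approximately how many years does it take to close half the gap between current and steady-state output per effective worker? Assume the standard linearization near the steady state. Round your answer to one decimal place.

Near the steady state the convergence rate is λ = (1 − α)(n + g + δ).
λ = (1 − 0.5) × 0.071 = 0.5 × 0.071 = 0.0355
Half-life = ln 2 / λ = 0.6931 / 0.0355 ≈ 19.52 years

half-life ≈ 19.5 years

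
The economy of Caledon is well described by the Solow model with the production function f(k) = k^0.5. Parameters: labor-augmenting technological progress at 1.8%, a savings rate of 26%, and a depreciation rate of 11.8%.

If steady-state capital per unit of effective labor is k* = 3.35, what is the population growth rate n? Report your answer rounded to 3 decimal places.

n ≈ 0.006

Steady state requires s·f(k) = (n + g + δ)·k, i.e. s·k^α = (n + g + δ)·k.
So s / (n + g + δ) = (k*)^(1−α) = 3.35^0.5 = 1.8303.
Therefore n + g + δ = s / 1.8303 = 0.26 / 1.8303 = 0.1421, so n = 0.1421 − 0.136 = 0.0061.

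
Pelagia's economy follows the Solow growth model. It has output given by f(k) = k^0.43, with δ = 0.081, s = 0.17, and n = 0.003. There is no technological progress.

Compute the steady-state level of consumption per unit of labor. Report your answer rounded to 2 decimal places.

At the steady state, Δk = 0, so s·k^α = (n + δ)·k.
Rearranging, k^(1−α) = s / (n + δ).
k^0.57 = 0.17 / (0.003 + 0.081) = 0.17 / 0.084 = 2.0238
k* = 2.0238^(1/0.57) ≈ 3.4446
y* = (k*)^α = 3.4446^0.43 ≈ 1.7020
c* = (1 − s)·y* = (1 − 0.17) × 1.7020 ≈ 1.4127

c* = 1.41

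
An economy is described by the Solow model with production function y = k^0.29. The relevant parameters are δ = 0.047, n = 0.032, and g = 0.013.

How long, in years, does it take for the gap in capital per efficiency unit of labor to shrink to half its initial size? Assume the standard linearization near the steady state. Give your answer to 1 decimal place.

Near the steady state the convergence rate is λ = (1 − α)(n + g + δ).
λ = (1 − 0.29) × 0.092 = 0.71 × 0.092 = 0.06532
Half-life = ln 2 / λ = 0.6931 / 0.06532 ≈ 10.61 years

t_½ ≈ 10.6 years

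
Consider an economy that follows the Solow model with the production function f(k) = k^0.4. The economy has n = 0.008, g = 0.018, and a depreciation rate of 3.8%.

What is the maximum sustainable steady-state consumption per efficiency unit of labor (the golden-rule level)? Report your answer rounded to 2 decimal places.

c_gold ≈ 2.04

At the golden rule, f'(k) = n + g + δ, so α·k^(α−1) = n + g + δ and k_gold = (α/(n + g + δ))^(1/(1−α)).
k_gold = (0.4/0.064)^(1/0.6) = 6.2500^1.6667 ≈ 21.2077
c_gold = f(k_gold) − (n + g + δ)·k_gold = 3.3931 − 0.064×21.2077 ≈ 2.0358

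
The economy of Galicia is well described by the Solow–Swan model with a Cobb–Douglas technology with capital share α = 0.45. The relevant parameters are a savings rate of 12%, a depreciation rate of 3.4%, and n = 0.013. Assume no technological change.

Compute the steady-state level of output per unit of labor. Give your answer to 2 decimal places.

y* = 2.15

Steady state requires s·f(k) = (n + δ)·k, i.e. s·k^α = (n + δ)·k.
Dividing both sides by k: k^(1−α) = s / (n + δ).
k^0.55 = 0.12 / (0.013 + 0.034) = 0.12 / 0.047 = 2.5532
k* = 2.5532^(1/0.55) ≈ 5.4974
y* = (k*)^α = 5.4974^0.45 ≈ 2.1531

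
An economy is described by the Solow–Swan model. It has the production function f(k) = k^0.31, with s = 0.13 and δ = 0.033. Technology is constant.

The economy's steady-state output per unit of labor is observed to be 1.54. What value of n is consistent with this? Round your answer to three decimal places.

In steady state, investment equals break-even investment: s·k^α = (n + δ)·k.
Since y* = [s/(n + δ)]^(α/(1−α)), we have s/(n + δ) = (y*)^((1−α)/α) = 1.54^2.2258 = 2.6145.
Therefore n + δ = s / 2.6145 = 0.13 / 2.6145 = 0.0497, so n = 0.0497 − 0.033 = 0.0167.

n ≈ 0.017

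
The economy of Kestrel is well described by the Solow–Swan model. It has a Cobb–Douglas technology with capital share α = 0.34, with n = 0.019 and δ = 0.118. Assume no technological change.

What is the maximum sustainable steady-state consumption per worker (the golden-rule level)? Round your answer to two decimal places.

c_gold ≈ 1.05

At the golden rule, f'(k) = n + δ, so α·k^(α−1) = n + δ and k_gold = (α/(n + δ))^(1/(1−α)).
k_gold = (0.34/0.137)^(1/0.66) = 2.4818^1.5152 ≈ 3.9642
c_gold = f(k_gold) − (n + δ)·k_gold = 1.5972 − 0.137×3.9642 ≈ 1.0541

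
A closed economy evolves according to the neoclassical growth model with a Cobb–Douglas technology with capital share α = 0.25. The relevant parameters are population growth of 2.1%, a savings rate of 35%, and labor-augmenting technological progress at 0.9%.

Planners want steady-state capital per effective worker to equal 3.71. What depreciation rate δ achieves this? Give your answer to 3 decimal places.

δ ≈ 0.101

Steady state requires s·f(k) = (n + g + δ)·k, i.e. s·k^α = (n + g + δ)·k.
So s / (n + g + δ) = (k*)^(1−α) = 3.71^0.75 = 2.6732.
Therefore n + g + δ = s / 2.6732 = 0.35 / 2.6732 = 0.1309, so δ = 0.1309 − 0.030 = 0.1009.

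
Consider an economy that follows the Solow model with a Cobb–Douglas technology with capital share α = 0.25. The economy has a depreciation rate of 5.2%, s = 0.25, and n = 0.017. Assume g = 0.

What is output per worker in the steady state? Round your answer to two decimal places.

Steady state requires s·f(k) = (n + δ)·k, i.e. s·k^α = (n + δ)·k.
Dividing both sides by k: k^(1−α) = s / (n + δ).
k^0.75 = 0.25 / (0.017 + 0.052) = 0.25 / 0.069 = 3.6232
k* = 3.6232^(1/0.75) ≈ 5.5649
y* = (k*)^α = 5.5649^0.25 ≈ 1.5359

y* ≈ 1.54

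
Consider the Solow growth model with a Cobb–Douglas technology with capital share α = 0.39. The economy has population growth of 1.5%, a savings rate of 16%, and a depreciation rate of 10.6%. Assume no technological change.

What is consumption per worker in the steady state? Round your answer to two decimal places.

At the steady state, Δk = 0, so s·k^α = (n + δ)·k.
Rearranging, k^(1−α) = s / (n + δ).
k^0.61 = 0.16 / (0.015 + 0.106) = 0.16 / 0.121 = 1.3223
k* = 1.3223^(1/0.61) ≈ 1.5809
y* = (k*)^α = 1.5809^0.39 ≈ 1.1956
c* = (1 − s)·y* = (1 − 0.16) × 1.1956 ≈ 1.0043

c* = 1.00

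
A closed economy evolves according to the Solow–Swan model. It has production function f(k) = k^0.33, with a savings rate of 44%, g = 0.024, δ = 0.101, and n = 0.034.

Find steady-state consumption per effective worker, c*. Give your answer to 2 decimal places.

c* = 0.92

In steady state, investment equals break-even investment: s·k^α = (n + g + δ)·k.
Rearranging, k^(1−α) = s / (n + g + δ).
k^0.67 = 0.44 / (0.034 + 0.024 + 0.101) = 0.44 / 0.159 = 2.7673
k* = 2.7673^(1/0.67) ≈ 4.5686
y* = (k*)^α = 4.5686^0.33 ≈ 1.6509
c* = (1 − s)·y* = (1 − 0.44) × 1.6509 ≈ 0.9245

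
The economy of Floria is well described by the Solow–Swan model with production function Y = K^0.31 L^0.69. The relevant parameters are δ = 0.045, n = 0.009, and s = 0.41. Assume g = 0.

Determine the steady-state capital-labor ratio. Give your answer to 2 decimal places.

At the steady state, Δk = 0, so s·k^α = (n + δ)·k.
Dividing both sides by k: k^(1−α) = s / (n + δ).
k^0.69 = 0.41 / (0.009 + 0.045) = 0.41 / 0.054 = 7.5926
k* = 7.5926^(1/0.69) ≈ 18.8768

k* ≈ 18.88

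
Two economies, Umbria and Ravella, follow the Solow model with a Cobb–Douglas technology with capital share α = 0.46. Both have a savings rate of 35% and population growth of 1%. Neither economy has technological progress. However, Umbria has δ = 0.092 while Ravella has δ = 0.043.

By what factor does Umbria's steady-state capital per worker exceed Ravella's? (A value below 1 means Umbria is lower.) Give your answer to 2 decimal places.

Steady-state k* = [s/(n + δ)]^(1/(1−α)), so the ratio is [ (s_U/(n + δ)_U) / (s_R/(n + δ)_R) ]^1.8519.
s_U/(n + δ)_U = 0.35/0.102 = 3.4314; s_R/(n + δ)_R = 0.35/0.053 = 6.6038.
Ratio = (3.4314/6.6038)^1.8519 = 0.5196^1.8519 ≈ 0.2975

k*_U / k*_R ≈ 0.30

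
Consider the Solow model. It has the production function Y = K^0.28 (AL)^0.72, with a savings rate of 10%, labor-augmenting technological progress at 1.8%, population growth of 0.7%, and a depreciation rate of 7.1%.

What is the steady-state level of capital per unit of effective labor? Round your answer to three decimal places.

k* = 1.058

Steady state requires s·f(k) = (n + g + δ)·k, i.e. s·k^α = (n + g + δ)·k.
Dividing both sides by k: k^(1−α) = s / (n + g + δ).
k^0.72 = 0.10 / (0.007 + 0.018 + 0.071) = 0.10 / 0.096 = 1.0417
k* = 1.0417^(1/0.72) ≈ 1.0584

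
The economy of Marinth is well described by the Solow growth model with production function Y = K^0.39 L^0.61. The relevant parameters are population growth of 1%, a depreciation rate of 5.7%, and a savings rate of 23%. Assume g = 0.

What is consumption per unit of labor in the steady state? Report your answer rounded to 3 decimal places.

c* ≈ 1.694

In steady state, investment equals break-even investment: s·k^α = (n + δ)·k.
Rearranging, k^(1−α) = s / (n + δ).
k^0.61 = 0.23 / (0.010 + 0.057) = 0.23 / 0.067 = 3.4328
k* = 3.4328^(1/0.61) ≈ 7.5529
y* = (k*)^α = 7.5529^0.39 ≈ 2.2002
c* = (1 − s)·y* = (1 − 0.23) × 2.2002 ≈ 1.6942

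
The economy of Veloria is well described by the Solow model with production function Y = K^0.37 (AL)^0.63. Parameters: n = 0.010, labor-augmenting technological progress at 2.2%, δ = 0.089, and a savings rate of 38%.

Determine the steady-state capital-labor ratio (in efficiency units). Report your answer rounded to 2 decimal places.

At the steady state, Δk = 0, so s·k^α = (n + g + δ)·k.
Dividing both sides by k: k^(1−α) = s / (n + g + δ).
k^0.63 = 0.38 / (0.010 + 0.022 + 0.089) = 0.38 / 0.121 = 3.1405
k* = 3.1405^(1/0.63) ≈ 6.1502

k* = 6.15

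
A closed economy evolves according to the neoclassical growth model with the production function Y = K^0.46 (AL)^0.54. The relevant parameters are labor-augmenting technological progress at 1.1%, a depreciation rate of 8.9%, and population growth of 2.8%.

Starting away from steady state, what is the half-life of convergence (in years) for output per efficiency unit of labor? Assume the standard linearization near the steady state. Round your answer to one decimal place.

t_½ ≈ 10.0 years

Near the steady state the convergence rate is λ = (1 − α)(n + g + δ).
λ = (1 − 0.46) × 0.128 = 0.54 × 0.128 = 0.06912
Half-life = ln 2 / λ = 0.6931 / 0.06912 ≈ 10.03 years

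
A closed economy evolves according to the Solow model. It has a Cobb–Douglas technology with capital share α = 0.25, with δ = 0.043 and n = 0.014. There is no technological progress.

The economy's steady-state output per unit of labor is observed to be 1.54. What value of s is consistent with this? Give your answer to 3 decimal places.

s ≈ 0.208

Steady state requires s·f(k) = (n + δ)·k, i.e. s·k^α = (n + δ)·k.
Since y* = [s/(n + δ)]^(α/(1−α)), we have s/(n + δ) = (y*)^((1−α)/α) = 1.54^3 = 3.6523.
Therefore s = 3.6523 × (n + δ) = 3.6523 × 0.057 = 0.2082.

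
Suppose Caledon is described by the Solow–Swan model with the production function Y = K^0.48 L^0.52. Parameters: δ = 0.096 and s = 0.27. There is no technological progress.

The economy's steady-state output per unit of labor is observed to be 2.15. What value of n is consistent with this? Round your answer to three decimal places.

n ≈ 0.022

Steady state requires s·f(k) = (n + δ)·k, i.e. s·k^α = (n + δ)·k.
Since y* = [s/(n + δ)]^(α/(1−α)), we have s/(n + δ) = (y*)^((1−α)/α) = 2.15^1.0833 = 2.2916.
Therefore n + δ = s / 2.2916 = 0.27 / 2.2916 = 0.1178, so n = 0.1178 − 0.096 = 0.0218.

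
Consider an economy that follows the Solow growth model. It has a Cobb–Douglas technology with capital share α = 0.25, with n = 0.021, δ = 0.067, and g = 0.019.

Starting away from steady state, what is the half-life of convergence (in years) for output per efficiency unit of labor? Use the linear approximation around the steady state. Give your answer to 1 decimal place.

Near the steady state the convergence rate is λ = (1 − α)(n + g + δ).
λ = (1 − 0.25) × 0.107 = 0.75 × 0.107 = 0.08025
Half-life = ln 2 / λ = 0.6931 / 0.08025 ≈ 8.64 years

half-life ≈ 8.6 years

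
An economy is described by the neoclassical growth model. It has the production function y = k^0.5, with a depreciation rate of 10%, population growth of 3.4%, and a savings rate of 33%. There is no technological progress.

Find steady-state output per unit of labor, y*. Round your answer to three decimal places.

In steady state, investment equals break-even investment: s·k^α = (n + δ)·k.
Rearranging, k^(1−α) = s / (n + δ).
k^0.5 = 0.33 / (0.034 + 0.100) = 0.33 / 0.134 = 2.4627
k* = 2.4627^(1/0.5) ≈ 6.0649
y* = (k*)^α = 6.0649^0.5 ≈ 2.4627

y* = 2.463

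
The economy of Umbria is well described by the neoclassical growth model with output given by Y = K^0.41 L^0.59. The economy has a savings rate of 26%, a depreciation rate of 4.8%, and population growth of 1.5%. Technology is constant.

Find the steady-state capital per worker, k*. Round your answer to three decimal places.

k* ≈ 11.052

In steady state, investment equals break-even investment: s·k^α = (n + δ)·k.
Dividing both sides by k: k^(1−α) = s / (n + δ).
k^0.59 = 0.26 / (0.015 + 0.048) = 0.26 / 0.063 = 4.1270
k* = 4.1270^(1/0.59) ≈ 11.0522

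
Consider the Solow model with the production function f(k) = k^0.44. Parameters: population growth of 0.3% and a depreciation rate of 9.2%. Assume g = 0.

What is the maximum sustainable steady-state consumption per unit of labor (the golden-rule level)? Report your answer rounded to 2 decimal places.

At the golden rule, f'(k) = n + δ, so α·k^(α−1) = n + δ and k_gold = (α/(n + δ))^(1/(1−α)).
k_gold = (0.44/0.095)^(1/0.56) = 4.6316^1.7857 ≈ 15.4453
c_gold = f(k_gold) − (n + δ)·k_gold = 3.3348 − 0.095×15.4453 ≈ 1.8675

c_gold ≈ 1.87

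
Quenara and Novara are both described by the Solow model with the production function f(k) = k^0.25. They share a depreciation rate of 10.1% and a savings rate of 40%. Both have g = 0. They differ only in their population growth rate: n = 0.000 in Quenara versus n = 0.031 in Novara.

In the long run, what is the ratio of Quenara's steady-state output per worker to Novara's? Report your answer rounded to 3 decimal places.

y*_Q / y*_N ≈ 1.093

Steady-state y* = [s/(n + δ)]^(α/(1−α)), so the ratio is [ (s_Q/(n + δ)_Q) / (s_N/(n + δ)_N) ]^0.3333.
s_Q/(n + δ)_Q = 0.40/0.101 = 3.9604; s_N/(n + δ)_N = 0.40/0.132 = 3.0303.
Ratio = (3.9604/3.0303)^0.3333 = 1.3069^0.3333 ≈ 1.0933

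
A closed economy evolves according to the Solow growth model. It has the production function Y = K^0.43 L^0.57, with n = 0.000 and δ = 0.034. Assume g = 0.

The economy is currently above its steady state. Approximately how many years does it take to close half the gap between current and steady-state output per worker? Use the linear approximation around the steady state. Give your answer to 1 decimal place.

t_½ ≈ 35.8 years

Near the steady state the convergence rate is λ = (1 − α)(n + δ).
λ = (1 − 0.43) × 0.034 = 0.57 × 0.034 = 0.01938
Half-life = ln 2 / λ = 0.6931 / 0.01938 ≈ 35.76 years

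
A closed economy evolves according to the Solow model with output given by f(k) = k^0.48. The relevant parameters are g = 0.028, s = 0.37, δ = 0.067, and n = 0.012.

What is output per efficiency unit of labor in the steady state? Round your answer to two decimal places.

In steady state, investment equals break-even investment: s·k^α = (n + g + δ)·k.
Dividing both sides by k: k^(1−α) = s / (n + g + δ).
k^0.52 = 0.37 / (0.012 + 0.028 + 0.067) = 0.37 / 0.107 = 3.4579
k* = 3.4579^(1/0.52) ≈ 10.8687
y* = (k*)^α = 10.8687^0.48 ≈ 3.1432

y* = 3.14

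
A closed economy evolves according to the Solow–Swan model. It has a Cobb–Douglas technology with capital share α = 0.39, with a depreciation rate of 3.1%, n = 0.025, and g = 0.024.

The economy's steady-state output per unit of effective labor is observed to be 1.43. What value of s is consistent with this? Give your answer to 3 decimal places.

At the steady state, Δk = 0, so s·k^α = (n + g + δ)·k.
Since y* = [s/(n + g + δ)]^(α/(1−α)), we have s/(n + g + δ) = (y*)^((1−α)/α) = 1.43^1.5641 = 1.7497.
Therefore s = 1.7497 × (n + g + δ) = 1.7497 × 0.080 = 0.1400.

s ≈ 0.140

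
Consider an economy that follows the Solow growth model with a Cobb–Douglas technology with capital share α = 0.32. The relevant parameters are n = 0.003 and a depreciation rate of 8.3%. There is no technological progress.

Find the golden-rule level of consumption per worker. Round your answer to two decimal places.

At the golden rule, f'(k) = n + δ, so α·k^(α−1) = n + δ and k_gold = (α/(n + δ))^(1/(1−α)).
k_gold = (0.32/0.086)^(1/0.68) = 3.7209^1.4706 ≈ 6.9055
c_gold = f(k_gold) − (n + δ)·k_gold = 1.8558 − 0.086×6.9055 ≈ 1.2619

c_gold ≈ 1.26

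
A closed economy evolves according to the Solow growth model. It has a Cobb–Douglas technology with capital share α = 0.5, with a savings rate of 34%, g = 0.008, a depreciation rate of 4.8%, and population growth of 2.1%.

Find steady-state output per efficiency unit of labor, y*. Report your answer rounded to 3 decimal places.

In steady state, investment equals break-even investment: s·k^α = (n + g + δ)·k.
Dividing both sides by k: k^(1−α) = s / (n + g + δ).
k^0.5 = 0.34 / (0.021 + 0.008 + 0.048) = 0.34 / 0.077 = 4.4156
k* = 4.4156^(1/0.5) ≈ 19.4975
y* = (k*)^α = 19.4975^0.5 ≈ 4.4156

y* ≈ 4.416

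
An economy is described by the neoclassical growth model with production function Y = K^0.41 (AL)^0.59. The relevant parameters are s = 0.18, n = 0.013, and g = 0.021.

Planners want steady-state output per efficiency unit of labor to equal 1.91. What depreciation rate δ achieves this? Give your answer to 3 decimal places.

δ ≈ 0.037

At the steady state, Δk = 0, so s·k^α = (n + g + δ)·k.
Since y* = [s/(n + g + δ)]^(α/(1−α)), we have s/(n + g + δ) = (y*)^((1−α)/α) = 1.91^1.439 = 2.5375.
Therefore n + g + δ = s / 2.5375 = 0.18 / 2.5375 = 0.0709, so δ = 0.0709 − 0.034 = 0.0369.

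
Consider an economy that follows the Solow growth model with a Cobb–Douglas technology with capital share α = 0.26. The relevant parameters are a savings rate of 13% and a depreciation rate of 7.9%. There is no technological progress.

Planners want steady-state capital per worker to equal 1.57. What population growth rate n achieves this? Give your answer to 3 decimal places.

At the steady state, Δk = 0, so s·k^α = (n + δ)·k.
So s / (n + δ) = (k*)^(1−α) = 1.57^0.74 = 1.3963.
Therefore n + δ = s / 1.3963 = 0.13 / 1.3963 = 0.0931, so n = 0.0931 − 0.079 = 0.0141.

n ≈ 0.014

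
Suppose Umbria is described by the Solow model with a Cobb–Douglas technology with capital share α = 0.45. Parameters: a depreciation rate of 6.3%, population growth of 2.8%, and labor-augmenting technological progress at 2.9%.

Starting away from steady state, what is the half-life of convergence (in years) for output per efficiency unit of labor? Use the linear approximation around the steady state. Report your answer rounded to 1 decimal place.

t_½ ≈ 10.5 years

Near the steady state the convergence rate is λ = (1 − α)(n + g + δ).
λ = (1 − 0.45) × 0.120 = 0.55 × 0.120 = 0.0660
Half-life = ln 2 / λ = 0.6931 / 0.0660 ≈ 10.50 years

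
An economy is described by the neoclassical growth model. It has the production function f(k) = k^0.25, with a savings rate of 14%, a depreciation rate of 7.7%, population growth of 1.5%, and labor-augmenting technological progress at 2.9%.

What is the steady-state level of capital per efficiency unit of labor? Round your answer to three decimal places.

In steady state, investment equals break-even investment: s·k^α = (n + g + δ)·k.
Rearranging, k^(1−α) = s / (n + g + δ).
k^0.75 = 0.14 / (0.015 + 0.029 + 0.077) = 0.14 / 0.121 = 1.1570
k* = 1.1570^(1/0.75) ≈ 1.2146

k* ≈ 1.215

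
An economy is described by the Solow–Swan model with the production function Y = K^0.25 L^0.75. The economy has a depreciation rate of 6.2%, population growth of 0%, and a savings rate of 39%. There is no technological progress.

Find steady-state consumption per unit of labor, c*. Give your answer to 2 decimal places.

c* = 1.13

Steady state requires s·f(k) = (n + δ)·k, i.e. s·k^α = (n + δ)·k.
Rearranging, k^(1−α) = s / (n + δ).
k^0.75 = 0.39 / (0.000 + 0.062) = 0.39 / 0.062 = 6.2903
k* = 6.2903^(1/0.75) ≈ 11.6117
y* = (k*)^α = 11.6117^0.25 ≈ 1.8460
c* = (1 − s)·y* = (1 − 0.39) × 1.8460 ≈ 1.1261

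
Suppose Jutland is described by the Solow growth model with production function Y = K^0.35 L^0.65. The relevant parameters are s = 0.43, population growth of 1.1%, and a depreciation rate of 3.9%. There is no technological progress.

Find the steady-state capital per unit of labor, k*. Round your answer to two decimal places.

Steady state requires s·f(k) = (n + δ)·k, i.e. s·k^α = (n + δ)·k.
Rearranging, k^(1−α) = s / (n + δ).
k^0.65 = 0.43 / (0.011 + 0.039) = 0.43 / 0.050 = 8.6000
k* = 8.6000^(1/0.65) ≈ 27.3962

k* = 27.40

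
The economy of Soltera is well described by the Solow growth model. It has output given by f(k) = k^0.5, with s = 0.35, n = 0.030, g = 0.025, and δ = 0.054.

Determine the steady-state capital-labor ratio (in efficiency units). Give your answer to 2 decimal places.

At the steady state, Δk = 0, so s·k^α = (n + g + δ)·k.
Dividing both sides by k: k^(1−α) = s / (n + g + δ).
k^0.5 = 0.35 / (0.030 + 0.025 + 0.054) = 0.35 / 0.109 = 3.2110
k* = 3.2110^(1/0.5) ≈ 10.3105

k* ≈ 10.31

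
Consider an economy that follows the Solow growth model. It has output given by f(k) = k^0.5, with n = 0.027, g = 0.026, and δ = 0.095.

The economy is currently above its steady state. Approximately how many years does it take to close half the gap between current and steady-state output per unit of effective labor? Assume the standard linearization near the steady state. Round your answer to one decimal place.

Near the steady state the convergence rate is λ = (1 − α)(n + g + δ).
λ = (1 − 0.5) × 0.148 = 0.5 × 0.148 = 0.0740
Half-life = ln 2 / λ = 0.6931 / 0.0740 ≈ 9.37 years

t_½ ≈ 9.4 years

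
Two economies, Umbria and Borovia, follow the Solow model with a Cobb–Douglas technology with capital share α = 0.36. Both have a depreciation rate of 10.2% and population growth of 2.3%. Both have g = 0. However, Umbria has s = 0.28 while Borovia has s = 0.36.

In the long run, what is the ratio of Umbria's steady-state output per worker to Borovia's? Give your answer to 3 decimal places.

Steady-state y* = [s/(n + δ)]^(α/(1−α)), so the ratio is [ (s_U/(n + δ)_U) / (s_B/(n + δ)_B) ]^0.5625.
s_U/(n + δ)_U = 0.28/0.125 = 2.2400; s_B/(n + δ)_B = 0.36/0.125 = 2.8800.
Ratio = (2.2400/2.8800)^0.5625 = 0.7778^0.5625 ≈ 0.8682

y*_U / y*_B ≈ 0.868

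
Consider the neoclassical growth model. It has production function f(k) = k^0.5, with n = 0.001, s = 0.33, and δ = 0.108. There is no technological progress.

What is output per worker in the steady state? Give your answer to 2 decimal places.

In steady state, investment equals break-even investment: s·k^α = (n + δ)·k.
Rearranging, k^(1−α) = s / (n + δ).
k^0.5 = 0.33 / (0.001 + 0.108) = 0.33 / 0.109 = 3.0275
k* = 3.0275^(1/0.5) ≈ 9.1658
y* = (k*)^α = 9.1658^0.5 ≈ 3.0275

y* = 3.03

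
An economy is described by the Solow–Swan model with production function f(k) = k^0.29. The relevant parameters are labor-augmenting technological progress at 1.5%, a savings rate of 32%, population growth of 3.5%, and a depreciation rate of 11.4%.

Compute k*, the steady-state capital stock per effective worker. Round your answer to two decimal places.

k* ≈ 2.56

In steady state, investment equals break-even investment: s·k^α = (n + g + δ)·k.
Rearranging, k^(1−α) = s / (n + g + δ).
k^0.71 = 0.32 / (0.035 + 0.015 + 0.114) = 0.32 / 0.164 = 1.9512
k* = 1.9512^(1/0.71) ≈ 2.5638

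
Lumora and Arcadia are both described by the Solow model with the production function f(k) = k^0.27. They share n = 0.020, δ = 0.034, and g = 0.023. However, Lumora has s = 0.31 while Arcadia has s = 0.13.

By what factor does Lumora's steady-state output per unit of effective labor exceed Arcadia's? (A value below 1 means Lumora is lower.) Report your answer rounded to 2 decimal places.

y*_L / y*_A ≈ 1.38

Steady-state y* = [s/(n + g + δ)]^(α/(1−α)), so the ratio is [ (s_L/(n + g + δ)_L) / (s_A/(n + g + δ)_A) ]^0.3699.
s_L/(n + g + δ)_L = 0.31/0.077 = 4.0260; s_A/(n + g + δ)_A = 0.13/0.077 = 1.6883.
Ratio = (4.0260/1.6883)^0.3699 = 2.3846^0.3699 ≈ 1.3791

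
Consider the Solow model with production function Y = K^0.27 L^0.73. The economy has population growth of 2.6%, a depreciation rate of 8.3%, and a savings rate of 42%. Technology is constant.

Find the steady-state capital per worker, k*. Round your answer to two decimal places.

At the steady state, Δk = 0, so s·k^α = (n + δ)·k.
Rearranging, k^(1−α) = s / (n + δ).
k^0.73 = 0.42 / (0.026 + 0.083) = 0.42 / 0.109 = 3.8532
k* = 3.8532^(1/0.73) ≈ 6.3459

k* ≈ 6.35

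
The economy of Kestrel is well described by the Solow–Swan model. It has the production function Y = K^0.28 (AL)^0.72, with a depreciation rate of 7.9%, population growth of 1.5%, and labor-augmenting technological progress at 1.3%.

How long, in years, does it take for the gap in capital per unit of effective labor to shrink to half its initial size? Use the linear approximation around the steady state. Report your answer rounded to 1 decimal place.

Near the steady state the convergence rate is λ = (1 − α)(n + g + δ).
λ = (1 − 0.28) × 0.107 = 0.72 × 0.107 = 0.07704
Half-life = ln 2 / λ = 0.6931 / 0.07704 ≈ 9.00 years

half-life ≈ 9.0 years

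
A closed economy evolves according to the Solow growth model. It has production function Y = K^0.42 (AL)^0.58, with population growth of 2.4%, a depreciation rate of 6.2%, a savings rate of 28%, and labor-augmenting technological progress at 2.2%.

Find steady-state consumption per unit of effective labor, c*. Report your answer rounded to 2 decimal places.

c* = 1.44

At the steady state, Δk = 0, so s·k^α = (n + g + δ)·k.
Dividing both sides by k: k^(1−α) = s / (n + g + δ).
k^0.58 = 0.28 / (0.024 + 0.022 + 0.062) = 0.28 / 0.108 = 2.5926
k* = 2.5926^(1/0.58) ≈ 5.1682
y* = (k*)^α = 5.1682^0.42 ≈ 1.9934
c* = (1 − s)·y* = (1 − 0.28) × 1.9934 ≈ 1.4352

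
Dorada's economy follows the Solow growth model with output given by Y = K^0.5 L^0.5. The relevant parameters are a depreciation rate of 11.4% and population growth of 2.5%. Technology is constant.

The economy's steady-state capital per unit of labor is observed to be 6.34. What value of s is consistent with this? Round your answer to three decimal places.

Steady state requires s·f(k) = (n + δ)·k, i.e. s·k^α = (n + δ)·k.
So s / (n + δ) = (k*)^(1−α) = 6.34^0.5 = 2.5179.
Therefore s = 2.5179 × (n + δ) = 2.5179 × 0.139 = 0.3500.

s ≈ 0.350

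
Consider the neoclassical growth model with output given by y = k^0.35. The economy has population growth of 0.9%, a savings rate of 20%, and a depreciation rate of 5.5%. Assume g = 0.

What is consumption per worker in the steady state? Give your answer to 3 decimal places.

c* = 1.478

Steady state requires s·f(k) = (n + δ)·k, i.e. s·k^α = (n + δ)·k.
Rearranging, k^(1−α) = s / (n + δ).
k^0.65 = 0.20 / (0.009 + 0.055) = 0.20 / 0.064 = 3.1250
k* = 3.1250^(1/0.65) ≈ 5.7718
y* = (k*)^α = 5.7718^0.35 ≈ 1.8470
c* = (1 − s)·y* = (1 − 0.20) × 1.8470 ≈ 1.4776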